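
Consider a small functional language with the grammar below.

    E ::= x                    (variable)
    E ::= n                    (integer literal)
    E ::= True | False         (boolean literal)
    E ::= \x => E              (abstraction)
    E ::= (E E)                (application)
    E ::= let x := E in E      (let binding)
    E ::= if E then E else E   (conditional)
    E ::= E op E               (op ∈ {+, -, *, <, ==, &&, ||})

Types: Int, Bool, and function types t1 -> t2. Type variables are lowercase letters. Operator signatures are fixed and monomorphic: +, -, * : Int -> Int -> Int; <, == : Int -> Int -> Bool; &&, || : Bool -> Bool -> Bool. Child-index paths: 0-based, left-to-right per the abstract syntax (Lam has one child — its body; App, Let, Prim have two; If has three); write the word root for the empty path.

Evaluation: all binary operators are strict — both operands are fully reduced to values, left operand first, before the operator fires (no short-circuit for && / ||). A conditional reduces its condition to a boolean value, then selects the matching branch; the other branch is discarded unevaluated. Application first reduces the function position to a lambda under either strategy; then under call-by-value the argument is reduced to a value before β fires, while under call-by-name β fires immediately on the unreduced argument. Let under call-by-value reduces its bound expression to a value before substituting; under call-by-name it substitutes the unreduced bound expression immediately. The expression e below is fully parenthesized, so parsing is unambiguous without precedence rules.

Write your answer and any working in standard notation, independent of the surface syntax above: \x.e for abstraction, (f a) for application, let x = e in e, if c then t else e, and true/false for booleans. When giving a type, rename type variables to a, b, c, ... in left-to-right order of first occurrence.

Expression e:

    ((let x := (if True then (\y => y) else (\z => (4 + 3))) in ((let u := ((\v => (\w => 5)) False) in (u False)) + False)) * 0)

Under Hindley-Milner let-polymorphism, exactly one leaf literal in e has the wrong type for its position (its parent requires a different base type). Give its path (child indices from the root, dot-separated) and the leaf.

Trace:
  unify Bool ~ Bool
y : a
\y._ : a -> a
  unify Int ~ Int
  unify Int ~ Int
\z._ : b -> Int
  unify a -> a ~ b -> Int
  unify a ~ b
  unify b ~ Int
let x : Int -> Int
\w._ : d -> Int
\v._ : c -> d -> Int
  unify c -> d -> Int ~ Bool -> e
  unify c ~ Bool
  unify d -> Int ~ e
_ _ : d -> Int
let u : forall. d -> Int
u : f -> Int
  unify f -> Int ~ Bool -> g
  unify f ~ Bool
  unify Int ~ g
_ _ : Int
  unify Int ~ Int
  unify Bool ~ Int
  FAIL: mismatch Bool ~ Int

Answer: 0.1.1 : false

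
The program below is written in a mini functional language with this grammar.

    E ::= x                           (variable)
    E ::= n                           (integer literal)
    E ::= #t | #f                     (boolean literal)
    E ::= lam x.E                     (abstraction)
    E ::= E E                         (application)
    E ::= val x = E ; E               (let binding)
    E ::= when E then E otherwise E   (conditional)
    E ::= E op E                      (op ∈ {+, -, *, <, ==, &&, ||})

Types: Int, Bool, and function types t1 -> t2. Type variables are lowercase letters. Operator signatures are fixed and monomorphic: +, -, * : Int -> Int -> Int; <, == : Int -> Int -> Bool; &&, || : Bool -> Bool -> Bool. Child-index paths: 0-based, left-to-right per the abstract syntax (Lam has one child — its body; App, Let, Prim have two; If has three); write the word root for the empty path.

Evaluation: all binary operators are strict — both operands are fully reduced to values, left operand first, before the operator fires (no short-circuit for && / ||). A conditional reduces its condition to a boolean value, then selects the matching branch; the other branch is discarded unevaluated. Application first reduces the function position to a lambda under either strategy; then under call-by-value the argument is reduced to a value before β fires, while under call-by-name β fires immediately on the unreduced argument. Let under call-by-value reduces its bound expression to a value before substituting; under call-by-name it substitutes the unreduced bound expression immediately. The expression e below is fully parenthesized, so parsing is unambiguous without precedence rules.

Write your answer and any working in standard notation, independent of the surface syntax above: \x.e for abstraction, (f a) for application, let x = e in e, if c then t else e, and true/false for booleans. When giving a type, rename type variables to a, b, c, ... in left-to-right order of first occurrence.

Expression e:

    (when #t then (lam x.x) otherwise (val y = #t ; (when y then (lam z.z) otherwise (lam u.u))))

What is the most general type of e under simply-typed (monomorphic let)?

Derivation:
  unify Bool ~ Bool
x : a
\x._ : a -> a
let y : Bool
y : Bool
  unify Bool ~ Bool
z : b
\z._ : b -> b
u : c
\u._ : c -> c
  unify b -> b ~ c -> c
  unify b ~ c
  unify c ~ c
  unify a -> a ~ c -> c
  unify a ~ c
  unify c ~ c

Answer: a -> a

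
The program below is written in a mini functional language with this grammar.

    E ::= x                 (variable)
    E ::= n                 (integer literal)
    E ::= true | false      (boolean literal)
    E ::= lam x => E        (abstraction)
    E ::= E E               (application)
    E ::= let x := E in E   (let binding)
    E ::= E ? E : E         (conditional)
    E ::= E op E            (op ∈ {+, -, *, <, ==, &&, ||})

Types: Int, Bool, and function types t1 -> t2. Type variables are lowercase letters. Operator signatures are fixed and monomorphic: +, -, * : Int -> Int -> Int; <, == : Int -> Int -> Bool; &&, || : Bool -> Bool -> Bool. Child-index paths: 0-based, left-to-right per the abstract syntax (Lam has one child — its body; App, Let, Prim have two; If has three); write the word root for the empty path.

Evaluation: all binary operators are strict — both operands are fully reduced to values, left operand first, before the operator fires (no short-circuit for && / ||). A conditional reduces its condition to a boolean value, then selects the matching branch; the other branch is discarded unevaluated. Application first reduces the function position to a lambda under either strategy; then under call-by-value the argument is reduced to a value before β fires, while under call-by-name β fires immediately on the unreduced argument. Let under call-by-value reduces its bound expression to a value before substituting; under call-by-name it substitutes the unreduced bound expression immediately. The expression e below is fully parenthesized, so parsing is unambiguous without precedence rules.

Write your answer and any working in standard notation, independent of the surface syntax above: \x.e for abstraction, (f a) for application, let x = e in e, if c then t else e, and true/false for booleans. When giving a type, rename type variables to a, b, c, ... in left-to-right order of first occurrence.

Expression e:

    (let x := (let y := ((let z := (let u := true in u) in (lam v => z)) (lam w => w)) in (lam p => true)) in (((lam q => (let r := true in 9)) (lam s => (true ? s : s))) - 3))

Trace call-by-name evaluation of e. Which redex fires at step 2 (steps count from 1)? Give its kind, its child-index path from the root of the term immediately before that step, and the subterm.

Answer: beta at 0 : ((\q.(let r = true in 9)) (\s.(if true then s else s)))

Trace:
step 0: (let x = (let y = ((let z = (let u = true in u) in (\v.z)) (\w.w)) in (\p.true)) in (((\q.(let r = true in 9)) (\s.(if true then s else s))) - 3))
step 1: [let@root] (((\q.(let r = true in 9)) (\s.(if true then s else s))) - 3)
step 2: [beta@0] ((let r = true in 9) - 3)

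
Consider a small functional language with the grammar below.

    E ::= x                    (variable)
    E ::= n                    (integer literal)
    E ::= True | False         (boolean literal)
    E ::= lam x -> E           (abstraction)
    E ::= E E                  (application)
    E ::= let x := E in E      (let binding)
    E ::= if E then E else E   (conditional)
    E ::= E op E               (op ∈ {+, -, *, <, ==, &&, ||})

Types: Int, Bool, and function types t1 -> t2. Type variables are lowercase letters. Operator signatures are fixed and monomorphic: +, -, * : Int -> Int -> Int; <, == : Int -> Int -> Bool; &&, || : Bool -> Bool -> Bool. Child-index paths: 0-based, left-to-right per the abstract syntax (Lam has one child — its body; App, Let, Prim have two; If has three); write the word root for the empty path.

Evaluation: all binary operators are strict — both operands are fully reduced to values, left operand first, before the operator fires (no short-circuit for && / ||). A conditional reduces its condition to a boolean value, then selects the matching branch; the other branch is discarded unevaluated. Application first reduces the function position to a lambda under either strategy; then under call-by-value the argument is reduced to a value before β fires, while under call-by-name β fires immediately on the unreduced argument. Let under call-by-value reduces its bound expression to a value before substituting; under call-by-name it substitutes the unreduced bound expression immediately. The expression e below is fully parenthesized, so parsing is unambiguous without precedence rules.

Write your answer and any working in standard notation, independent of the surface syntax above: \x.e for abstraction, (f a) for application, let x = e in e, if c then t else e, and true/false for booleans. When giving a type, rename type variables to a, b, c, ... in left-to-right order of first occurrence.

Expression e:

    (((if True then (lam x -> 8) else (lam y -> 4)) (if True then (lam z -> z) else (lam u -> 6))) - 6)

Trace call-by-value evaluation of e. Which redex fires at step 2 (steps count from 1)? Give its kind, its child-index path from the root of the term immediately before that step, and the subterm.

Answer: if at 0.1 : (if true then (\z.z) else (\u.6))

Derivation:
step 0: (((if true then (\x.8) else (\y.4)) (if true then (\z.z) else (\u.6))) - 6)
step 1: [if@0.0] (((\x.8) (if true then (\z.z) else (\u.6))) - 6)
step 2: [if@0.1] (((\x.8) (\z.z)) - 6)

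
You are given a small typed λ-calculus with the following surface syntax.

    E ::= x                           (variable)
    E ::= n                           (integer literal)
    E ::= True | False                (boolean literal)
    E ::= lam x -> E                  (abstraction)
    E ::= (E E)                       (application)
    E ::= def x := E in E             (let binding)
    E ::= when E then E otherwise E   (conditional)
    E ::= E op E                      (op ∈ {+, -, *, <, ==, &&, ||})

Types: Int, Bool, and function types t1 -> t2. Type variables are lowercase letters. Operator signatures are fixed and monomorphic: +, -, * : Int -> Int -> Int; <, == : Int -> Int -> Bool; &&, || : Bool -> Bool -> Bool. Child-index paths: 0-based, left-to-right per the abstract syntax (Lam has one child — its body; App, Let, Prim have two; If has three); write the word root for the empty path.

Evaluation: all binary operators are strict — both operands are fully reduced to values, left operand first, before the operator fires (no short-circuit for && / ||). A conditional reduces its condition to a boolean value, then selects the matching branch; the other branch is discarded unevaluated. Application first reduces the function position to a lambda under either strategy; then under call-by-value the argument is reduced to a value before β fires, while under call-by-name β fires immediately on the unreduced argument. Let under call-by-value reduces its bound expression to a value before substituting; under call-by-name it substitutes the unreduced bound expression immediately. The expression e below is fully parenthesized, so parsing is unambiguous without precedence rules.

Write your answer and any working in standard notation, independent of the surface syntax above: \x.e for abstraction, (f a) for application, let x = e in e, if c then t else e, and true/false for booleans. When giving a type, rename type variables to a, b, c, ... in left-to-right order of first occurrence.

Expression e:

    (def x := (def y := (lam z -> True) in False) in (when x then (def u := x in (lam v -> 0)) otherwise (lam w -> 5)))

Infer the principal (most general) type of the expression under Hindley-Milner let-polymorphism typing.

Answer: a -> Int

Working:
\z._ : a -> Bool
let y : forall. a -> Bool
let x : Bool
x : Bool
  unify Bool ~ Bool
x : Bool
let u : Bool
\v._ : b -> Int
\w._ : c -> Int
  unify b -> Int ~ c -> Int
  unify b ~ c
  unify Int ~ Int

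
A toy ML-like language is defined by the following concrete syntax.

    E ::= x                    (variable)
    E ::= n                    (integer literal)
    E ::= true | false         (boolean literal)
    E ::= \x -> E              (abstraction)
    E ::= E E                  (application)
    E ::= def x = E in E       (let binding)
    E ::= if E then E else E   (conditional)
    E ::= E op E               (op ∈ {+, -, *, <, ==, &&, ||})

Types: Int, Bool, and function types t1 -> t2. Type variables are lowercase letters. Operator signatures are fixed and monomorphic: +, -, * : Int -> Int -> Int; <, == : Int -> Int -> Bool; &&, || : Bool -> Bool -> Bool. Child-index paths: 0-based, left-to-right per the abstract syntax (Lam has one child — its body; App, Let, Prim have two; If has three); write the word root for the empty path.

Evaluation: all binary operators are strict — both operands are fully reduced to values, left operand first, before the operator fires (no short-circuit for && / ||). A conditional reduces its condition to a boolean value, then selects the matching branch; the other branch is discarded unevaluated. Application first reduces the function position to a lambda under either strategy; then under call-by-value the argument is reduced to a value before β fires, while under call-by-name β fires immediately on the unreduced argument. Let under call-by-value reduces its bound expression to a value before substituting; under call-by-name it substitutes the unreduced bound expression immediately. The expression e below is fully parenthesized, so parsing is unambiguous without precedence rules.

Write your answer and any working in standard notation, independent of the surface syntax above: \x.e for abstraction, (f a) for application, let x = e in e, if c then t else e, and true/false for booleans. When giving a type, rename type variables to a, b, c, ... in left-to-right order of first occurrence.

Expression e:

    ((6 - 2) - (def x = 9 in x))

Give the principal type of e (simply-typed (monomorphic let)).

Answer: Int

Trace:
  unify Int ~ Int
  unify Int ~ Int
  unify Int ~ Int
let x : Int
x : Int
  unify Int ~ Int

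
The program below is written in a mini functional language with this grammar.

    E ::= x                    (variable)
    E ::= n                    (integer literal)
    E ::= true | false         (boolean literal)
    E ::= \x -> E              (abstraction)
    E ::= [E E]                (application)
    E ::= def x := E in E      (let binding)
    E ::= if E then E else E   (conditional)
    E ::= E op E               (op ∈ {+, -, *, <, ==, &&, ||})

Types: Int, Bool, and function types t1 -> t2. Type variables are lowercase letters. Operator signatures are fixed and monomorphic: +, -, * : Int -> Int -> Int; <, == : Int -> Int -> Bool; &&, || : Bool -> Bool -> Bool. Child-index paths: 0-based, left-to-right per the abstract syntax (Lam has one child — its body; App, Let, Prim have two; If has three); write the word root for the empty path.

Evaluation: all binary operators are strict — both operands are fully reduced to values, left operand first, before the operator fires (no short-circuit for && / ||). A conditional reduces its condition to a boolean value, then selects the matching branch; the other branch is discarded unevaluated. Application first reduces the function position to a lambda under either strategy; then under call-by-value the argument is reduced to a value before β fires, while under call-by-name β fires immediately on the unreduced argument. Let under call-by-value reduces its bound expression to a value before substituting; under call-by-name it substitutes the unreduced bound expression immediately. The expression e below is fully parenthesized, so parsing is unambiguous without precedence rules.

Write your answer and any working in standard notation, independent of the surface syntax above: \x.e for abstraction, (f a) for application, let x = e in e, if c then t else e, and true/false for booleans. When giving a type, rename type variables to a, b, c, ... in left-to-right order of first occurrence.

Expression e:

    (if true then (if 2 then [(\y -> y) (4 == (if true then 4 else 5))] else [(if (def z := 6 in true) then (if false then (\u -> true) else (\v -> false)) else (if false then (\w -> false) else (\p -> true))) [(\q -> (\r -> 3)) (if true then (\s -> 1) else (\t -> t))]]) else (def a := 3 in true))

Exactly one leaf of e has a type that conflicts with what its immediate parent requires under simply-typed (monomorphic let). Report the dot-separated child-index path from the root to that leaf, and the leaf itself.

Answer: 1.0 : 2

Working:
  unify Bool ~ Bool
  unify Int ~ Bool
  FAIL: mismatch Int ~ Bool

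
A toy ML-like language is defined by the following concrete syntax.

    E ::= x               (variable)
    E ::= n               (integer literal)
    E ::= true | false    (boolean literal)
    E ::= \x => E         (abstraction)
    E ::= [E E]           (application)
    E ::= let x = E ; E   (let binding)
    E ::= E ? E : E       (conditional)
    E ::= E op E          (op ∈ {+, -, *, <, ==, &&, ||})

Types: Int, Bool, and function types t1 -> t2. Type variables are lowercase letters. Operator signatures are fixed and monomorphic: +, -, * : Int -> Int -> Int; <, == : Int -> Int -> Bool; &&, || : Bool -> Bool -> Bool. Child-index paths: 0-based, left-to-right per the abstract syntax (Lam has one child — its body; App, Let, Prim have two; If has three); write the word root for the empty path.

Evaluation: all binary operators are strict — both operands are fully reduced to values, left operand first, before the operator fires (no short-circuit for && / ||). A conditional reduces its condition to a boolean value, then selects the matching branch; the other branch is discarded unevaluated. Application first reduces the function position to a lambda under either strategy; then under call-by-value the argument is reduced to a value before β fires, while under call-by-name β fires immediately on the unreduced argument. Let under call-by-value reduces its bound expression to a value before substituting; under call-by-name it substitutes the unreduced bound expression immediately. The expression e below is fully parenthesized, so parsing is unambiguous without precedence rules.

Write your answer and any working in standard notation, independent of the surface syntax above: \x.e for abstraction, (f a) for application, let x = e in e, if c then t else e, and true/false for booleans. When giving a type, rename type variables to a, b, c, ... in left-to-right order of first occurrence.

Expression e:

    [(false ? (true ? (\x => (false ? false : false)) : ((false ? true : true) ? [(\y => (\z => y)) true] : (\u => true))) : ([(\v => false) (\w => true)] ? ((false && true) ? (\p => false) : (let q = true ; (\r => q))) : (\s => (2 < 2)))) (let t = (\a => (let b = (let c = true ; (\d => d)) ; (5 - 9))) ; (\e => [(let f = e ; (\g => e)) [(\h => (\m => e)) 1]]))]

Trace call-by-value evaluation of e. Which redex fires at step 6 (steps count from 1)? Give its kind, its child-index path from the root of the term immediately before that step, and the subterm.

Answer: delta at root : (2 < 2)

Derivation:
step 0: ((if false then (if true then (\x.(if false then false else false)) else (if (if false then true else true) then ((\y.(\z.y)) true) else (\u.true))) else (if ((\v.false) (\w.true)) then (if (false && true) then (\p.false) else (let q = true in (\r.q))) else (\s.(2 < 2)))) (let t = (\a.(let b = (let c = true in (\d.d)) in (5 - 9))) in (\e.((let f = e in (\g.e)) ((\h.(\m.e)) 1)))))
step 1: [if@0] ((if ((\v.false) (\w.true)) then (if (false && true) then (\p.false) else (let q = true in (\r.q))) else (\s.(2 < 2))) (let t = (\a.(let b = (let c = true in (\d.d)) in (5 - 9))) in (\e.((let f = e in (\g.e)) ((\h.(\m.e)) 1)))))
step 2: [beta@0.0] ((if false then (if (false && true) then (\p.false) else (let q = true in (\r.q))) else (\s.(2 < 2))) (let t = (\a.(let b = (let c = true in (\d.d)) in (5 - 9))) in (\e.((let f = e in (\g.e)) ((\h.(\m.e)) 1)))))
step 3: [if@0] ((\s.(2 < 2)) (let t = (\a.(let b = (let c = true in (\d.d)) in (5 - 9))) in (\e.((let f = e in (\g.e)) ((\h.(\m.e)) 1)))))
step 4: [let@1] ((\s.(2 < 2)) (\e.((let f = e in (\g.e)) ((\h.(\m.e)) 1))))
step 5: [beta@root] (2 < 2)
step 6: [delta@root] false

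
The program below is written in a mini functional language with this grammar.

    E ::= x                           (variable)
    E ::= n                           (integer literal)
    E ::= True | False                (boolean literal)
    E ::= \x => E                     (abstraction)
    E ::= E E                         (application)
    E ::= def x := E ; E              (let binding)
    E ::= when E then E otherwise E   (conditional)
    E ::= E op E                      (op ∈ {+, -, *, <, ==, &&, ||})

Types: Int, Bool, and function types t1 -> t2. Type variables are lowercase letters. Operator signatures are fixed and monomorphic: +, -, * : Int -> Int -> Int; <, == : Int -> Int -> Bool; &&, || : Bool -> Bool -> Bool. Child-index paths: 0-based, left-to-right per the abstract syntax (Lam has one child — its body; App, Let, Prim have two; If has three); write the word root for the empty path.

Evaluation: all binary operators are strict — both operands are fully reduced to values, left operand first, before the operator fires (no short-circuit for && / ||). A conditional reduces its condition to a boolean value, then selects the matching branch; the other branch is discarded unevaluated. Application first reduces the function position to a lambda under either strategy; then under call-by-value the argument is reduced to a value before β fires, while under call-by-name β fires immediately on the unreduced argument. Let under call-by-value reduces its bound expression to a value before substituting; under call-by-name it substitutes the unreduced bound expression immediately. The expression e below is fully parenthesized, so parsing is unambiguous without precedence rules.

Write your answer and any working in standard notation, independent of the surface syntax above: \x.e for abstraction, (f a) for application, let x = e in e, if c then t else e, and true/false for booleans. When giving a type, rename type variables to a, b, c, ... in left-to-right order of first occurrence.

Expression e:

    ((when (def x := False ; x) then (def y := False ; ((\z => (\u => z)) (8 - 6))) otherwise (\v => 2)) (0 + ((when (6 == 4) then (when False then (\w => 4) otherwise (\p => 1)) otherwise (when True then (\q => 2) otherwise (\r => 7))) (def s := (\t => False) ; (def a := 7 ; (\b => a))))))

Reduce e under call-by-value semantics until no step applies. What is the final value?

Answer: 2

Working:
step 0: ((if (let x = false in x) then (let y = false in ((\z.(\u.z)) (8 - 6))) else (\v.2)) (0 + ((if (6 == 4) then (if false then (\w.4) else (\p.1)) else (if true then (\q.2) else (\r.7))) (let s = (\t.false) in (let a = 7 in (\b.a))))))
step 1: [let@0.0] ((if false then (let y = false in ((\z.(\u.z)) (8 - 6))) else (\v.2)) (0 + ((if (6 == 4) then (if false then (\w.4) else (\p.1)) else (if true then (\q.2) else (\r.7))) (let s = (\t.false) in (let a = 7 in (\b.a))))))
step 2: [if@0] ((\v.2) (0 + ((if (6 == 4) then (if false then (\w.4) else (\p.1)) else (if true then (\q.2) else (\r.7))) (let s = (\t.false) in (let a = 7 in (\b.a))))))
step 3: [delta@1.1.0.0] ((\v.2) (0 + ((if false then (if false then (\w.4) else (\p.1)) else (if true then (\q.2) else (\r.7))) (let s = (\t.false) in (let a = 7 in (\b.a))))))
step 4: [if@1.1.0] ((\v.2) (0 + ((if true then (\q.2) else (\r.7)) (let s = (\t.false) in (let a = 7 in (\b.a))))))
step 5: [if@1.1.0] ((\v.2) (0 + ((\q.2) (let s = (\t.false) in (let a = 7 in (\b.a))))))
step 6: [let@1.1.1] ((\v.2) (0 + ((\q.2) (let a = 7 in (\b.a)))))
step 7: [let@1.1.1] ((\v.2) (0 + ((\q.2) (\b.7))))
step 8: [beta@1.1] ((\v.2) (0 + 2))
step 9: [delta@1] ((\v.2) 2)
step 10: [beta@root] 2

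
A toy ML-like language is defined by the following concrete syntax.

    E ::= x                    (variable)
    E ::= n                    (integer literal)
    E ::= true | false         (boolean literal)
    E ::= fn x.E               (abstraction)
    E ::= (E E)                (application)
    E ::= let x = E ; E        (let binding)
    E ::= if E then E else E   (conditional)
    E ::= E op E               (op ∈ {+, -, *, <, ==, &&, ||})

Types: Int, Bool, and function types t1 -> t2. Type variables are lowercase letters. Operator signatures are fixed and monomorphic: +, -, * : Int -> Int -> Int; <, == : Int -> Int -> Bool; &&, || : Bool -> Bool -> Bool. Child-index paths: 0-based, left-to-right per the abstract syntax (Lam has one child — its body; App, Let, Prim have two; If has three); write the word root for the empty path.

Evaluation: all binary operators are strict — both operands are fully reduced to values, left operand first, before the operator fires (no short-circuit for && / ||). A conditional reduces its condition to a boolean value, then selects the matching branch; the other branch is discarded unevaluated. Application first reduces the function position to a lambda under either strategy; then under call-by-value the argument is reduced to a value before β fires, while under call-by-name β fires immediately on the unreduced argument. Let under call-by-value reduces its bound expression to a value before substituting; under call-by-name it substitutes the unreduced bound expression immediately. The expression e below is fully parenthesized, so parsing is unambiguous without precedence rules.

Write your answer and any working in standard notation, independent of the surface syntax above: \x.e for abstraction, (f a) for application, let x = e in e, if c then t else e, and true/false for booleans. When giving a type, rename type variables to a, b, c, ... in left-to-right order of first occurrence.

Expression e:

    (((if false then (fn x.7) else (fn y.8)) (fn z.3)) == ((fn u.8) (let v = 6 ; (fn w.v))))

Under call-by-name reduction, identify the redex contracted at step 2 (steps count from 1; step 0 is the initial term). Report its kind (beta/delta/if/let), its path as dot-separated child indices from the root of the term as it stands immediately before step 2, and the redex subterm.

Working:
step 0: (((if false then (\x.7) else (\y.8)) (\z.3)) == ((\u.8) (let v = 6 in (\w.v))))
step 1: [if@0.0] (((\y.8) (\z.3)) == ((\u.8) (let v = 6 in (\w.v))))
step 2: [beta@0] (8 == ((\u.8) (let v = 6 in (\w.v))))

Answer: beta at 0 : ((\y.8) (\z.3))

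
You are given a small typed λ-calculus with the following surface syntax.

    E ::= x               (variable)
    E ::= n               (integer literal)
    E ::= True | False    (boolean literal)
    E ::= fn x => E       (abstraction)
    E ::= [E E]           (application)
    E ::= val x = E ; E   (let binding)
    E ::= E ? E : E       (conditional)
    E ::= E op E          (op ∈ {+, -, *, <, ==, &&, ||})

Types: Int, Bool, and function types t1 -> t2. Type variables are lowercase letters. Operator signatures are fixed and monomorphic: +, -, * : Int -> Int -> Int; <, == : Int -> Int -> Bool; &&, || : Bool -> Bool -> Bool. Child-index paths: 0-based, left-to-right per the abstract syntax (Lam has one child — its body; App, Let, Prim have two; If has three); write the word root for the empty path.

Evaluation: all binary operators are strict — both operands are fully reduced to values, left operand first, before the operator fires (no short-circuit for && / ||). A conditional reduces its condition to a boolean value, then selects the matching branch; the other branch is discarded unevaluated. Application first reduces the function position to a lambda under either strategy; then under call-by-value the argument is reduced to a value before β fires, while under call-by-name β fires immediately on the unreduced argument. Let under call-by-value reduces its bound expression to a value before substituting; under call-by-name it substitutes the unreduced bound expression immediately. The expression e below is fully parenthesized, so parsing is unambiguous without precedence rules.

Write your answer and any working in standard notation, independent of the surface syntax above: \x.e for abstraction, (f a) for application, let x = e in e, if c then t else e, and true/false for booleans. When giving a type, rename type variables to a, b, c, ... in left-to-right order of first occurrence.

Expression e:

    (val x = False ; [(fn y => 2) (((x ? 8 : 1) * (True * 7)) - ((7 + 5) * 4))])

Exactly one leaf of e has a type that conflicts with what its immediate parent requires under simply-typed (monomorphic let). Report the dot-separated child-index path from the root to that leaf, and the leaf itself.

Answer: 1.1.0.1.0 : true

Trace:
let x : Bool
\y._ : a -> Int
x : Bool
  unify Bool ~ Bool
  unify Int ~ Int
  unify Int ~ Int
  unify Bool ~ Int
  FAIL: mismatch Bool ~ Int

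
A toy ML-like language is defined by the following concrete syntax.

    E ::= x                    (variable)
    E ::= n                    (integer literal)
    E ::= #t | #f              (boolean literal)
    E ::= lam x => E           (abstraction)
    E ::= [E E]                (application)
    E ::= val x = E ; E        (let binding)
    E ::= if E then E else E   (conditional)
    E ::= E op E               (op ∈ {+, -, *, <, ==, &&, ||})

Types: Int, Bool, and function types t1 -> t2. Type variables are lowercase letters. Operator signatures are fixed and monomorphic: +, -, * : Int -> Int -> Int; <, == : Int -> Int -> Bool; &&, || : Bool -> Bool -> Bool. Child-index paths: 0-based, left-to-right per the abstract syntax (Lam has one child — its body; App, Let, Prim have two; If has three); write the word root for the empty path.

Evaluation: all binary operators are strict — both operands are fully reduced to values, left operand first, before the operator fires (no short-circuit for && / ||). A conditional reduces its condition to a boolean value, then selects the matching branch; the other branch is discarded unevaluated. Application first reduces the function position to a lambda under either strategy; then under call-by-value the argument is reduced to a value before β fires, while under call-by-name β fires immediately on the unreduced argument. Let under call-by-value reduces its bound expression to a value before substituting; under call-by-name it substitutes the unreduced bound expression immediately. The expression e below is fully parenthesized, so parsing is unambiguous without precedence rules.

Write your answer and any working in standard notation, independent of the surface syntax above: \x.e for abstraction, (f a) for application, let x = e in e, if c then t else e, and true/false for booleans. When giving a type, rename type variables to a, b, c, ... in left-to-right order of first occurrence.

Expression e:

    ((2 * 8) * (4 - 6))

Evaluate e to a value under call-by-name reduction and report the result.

Derivation:
step 0: ((2 * 8) * (4 - 6))
step 1: [delta@0] (16 * (4 - 6))
step 2: [delta@1] (16 * -2)
step 3: [delta@root] -32

Answer: -32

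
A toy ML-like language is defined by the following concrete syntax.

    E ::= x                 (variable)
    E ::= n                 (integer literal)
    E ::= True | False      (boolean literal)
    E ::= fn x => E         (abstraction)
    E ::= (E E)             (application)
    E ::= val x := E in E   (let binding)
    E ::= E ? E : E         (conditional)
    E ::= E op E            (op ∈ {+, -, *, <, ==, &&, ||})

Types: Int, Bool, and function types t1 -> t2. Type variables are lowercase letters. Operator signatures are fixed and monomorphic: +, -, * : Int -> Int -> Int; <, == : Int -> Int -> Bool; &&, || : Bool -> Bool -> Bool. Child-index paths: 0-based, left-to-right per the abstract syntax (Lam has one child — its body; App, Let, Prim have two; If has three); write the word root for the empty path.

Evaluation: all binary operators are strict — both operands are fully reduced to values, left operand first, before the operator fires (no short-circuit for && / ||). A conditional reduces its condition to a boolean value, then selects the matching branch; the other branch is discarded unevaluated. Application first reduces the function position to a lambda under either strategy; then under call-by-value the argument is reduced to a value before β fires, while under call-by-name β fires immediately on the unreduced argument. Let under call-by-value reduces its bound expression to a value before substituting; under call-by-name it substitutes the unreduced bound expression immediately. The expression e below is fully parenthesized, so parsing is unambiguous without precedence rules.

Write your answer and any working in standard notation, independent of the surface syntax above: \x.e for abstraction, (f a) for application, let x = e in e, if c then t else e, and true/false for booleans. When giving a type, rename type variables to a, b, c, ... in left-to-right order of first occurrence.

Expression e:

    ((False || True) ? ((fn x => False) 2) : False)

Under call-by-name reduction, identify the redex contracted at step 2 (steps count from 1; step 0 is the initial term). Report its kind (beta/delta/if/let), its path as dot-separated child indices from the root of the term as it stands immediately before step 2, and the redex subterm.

Answer: if at root : (if true then ((\x.false) 2) else false)

Derivation:
step 0: (if (false || true) then ((\x.false) 2) else false)
step 1: [delta@0] (if true then ((\x.false) 2) else false)
step 2: [if@root] ((\x.false) 2)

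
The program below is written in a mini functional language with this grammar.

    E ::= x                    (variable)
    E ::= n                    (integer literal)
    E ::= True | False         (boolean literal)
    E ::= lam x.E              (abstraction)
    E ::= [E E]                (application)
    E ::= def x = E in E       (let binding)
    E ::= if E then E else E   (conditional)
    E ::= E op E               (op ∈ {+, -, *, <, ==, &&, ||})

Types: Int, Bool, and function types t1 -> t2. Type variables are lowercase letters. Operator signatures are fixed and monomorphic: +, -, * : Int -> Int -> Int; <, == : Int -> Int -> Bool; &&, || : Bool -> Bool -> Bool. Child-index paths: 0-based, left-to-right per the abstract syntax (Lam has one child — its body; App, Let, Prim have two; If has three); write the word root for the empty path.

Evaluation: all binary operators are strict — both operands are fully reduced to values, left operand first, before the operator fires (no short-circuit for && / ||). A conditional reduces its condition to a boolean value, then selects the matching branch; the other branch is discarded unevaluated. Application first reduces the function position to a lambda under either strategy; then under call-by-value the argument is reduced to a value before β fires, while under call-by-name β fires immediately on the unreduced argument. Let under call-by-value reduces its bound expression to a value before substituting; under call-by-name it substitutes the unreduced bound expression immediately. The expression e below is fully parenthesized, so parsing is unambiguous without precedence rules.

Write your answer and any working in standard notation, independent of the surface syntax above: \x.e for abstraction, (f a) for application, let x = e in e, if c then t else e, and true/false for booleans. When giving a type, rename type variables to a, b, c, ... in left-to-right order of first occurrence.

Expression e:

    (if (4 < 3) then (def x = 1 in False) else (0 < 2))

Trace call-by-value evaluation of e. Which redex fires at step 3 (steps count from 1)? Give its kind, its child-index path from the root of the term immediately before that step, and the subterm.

Answer: delta at root : (0 < 2)

Trace:
step 0: (if (4 < 3) then (let x = 1 in false) else (0 < 2))
step 1: [delta@0] (if false then (let x = 1 in false) else (0 < 2))
step 2: [if@root] (0 < 2)
step 3: [delta@root] true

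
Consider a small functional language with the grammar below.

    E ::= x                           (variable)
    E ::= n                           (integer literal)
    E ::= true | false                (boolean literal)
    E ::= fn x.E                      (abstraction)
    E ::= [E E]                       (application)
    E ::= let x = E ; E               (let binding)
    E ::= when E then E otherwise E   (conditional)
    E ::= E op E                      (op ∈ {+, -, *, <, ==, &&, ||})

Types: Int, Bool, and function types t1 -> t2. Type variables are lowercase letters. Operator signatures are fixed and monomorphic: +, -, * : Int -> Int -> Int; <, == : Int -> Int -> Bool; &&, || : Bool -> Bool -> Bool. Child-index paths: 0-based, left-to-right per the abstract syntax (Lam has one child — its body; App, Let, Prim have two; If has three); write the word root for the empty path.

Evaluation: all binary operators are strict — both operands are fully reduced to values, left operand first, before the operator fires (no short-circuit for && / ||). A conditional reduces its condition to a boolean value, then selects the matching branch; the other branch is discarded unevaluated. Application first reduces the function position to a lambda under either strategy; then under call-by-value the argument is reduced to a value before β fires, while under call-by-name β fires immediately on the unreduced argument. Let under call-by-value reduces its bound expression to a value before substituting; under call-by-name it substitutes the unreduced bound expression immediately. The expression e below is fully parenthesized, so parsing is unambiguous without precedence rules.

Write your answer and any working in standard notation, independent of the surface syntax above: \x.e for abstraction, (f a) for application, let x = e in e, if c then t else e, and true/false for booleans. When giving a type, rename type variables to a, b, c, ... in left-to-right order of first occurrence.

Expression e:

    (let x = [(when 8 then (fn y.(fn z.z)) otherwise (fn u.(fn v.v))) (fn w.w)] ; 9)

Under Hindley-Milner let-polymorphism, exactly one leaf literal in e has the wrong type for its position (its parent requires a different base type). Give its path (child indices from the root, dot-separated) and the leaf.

Answer: 0.0.0 : 8

Derivation:
  unify Int ~ Bool
  FAIL: mismatch Int ~ Bool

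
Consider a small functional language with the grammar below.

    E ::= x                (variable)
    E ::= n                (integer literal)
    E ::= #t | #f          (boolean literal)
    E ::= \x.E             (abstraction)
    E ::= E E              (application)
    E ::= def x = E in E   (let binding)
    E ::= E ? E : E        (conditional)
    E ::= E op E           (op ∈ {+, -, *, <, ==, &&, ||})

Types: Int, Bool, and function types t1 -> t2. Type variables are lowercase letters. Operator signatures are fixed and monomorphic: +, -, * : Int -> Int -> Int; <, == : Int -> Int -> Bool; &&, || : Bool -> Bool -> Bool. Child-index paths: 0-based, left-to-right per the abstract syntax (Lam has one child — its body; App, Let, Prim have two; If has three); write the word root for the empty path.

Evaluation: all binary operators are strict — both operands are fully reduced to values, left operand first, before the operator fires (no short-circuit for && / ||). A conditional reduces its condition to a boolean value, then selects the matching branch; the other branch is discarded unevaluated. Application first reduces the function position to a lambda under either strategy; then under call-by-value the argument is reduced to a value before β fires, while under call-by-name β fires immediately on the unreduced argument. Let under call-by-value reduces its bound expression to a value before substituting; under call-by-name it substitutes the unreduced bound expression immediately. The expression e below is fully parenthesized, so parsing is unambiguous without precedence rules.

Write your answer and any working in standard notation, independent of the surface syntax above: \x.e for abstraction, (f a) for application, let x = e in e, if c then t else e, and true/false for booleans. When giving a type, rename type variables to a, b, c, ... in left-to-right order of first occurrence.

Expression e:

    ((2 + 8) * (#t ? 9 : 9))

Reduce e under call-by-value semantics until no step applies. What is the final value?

Working:
step 0: ((2 + 8) * (if true then 9 else 9))
step 1: [delta@0] (10 * (if true then 9 else 9))
step 2: [if@1] (10 * 9)
step 3: [delta@root] 90

Answer: 90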